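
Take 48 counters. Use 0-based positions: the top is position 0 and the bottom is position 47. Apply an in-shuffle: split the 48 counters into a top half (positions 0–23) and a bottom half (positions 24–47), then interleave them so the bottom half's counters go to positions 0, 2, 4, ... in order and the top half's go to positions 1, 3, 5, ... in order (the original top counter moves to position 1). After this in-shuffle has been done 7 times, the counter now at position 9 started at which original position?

32

Work backwards from position 9, undoing one in-shuffle at a time:
9 ← 4 ← 26 ← 37 ← 18 ← 33 ← 16 ← 32
So the counter now at position 9 started at position 32.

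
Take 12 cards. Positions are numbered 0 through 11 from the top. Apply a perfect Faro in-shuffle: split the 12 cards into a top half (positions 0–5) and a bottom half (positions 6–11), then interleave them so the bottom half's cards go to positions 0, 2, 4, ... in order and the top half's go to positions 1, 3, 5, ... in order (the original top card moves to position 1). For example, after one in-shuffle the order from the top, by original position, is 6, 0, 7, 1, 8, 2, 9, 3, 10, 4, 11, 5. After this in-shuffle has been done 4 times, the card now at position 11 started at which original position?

Work backwards from position 11, undoing one in-shuffle at a time:
11 ← 5 ← 2 ← 7 ← 3
So the card now at position 11 started at position 3.

3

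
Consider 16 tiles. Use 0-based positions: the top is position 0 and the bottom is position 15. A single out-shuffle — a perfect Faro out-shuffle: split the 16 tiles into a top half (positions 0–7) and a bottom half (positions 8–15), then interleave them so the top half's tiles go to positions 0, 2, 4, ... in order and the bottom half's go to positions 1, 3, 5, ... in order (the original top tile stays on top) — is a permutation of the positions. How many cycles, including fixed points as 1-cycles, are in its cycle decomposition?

6

Trace each unvisited position around until it returns:
(0) (1 2 4 8) (3 6 12 9) (5 10) (7 14 13 11) (15)
6 cycles in total.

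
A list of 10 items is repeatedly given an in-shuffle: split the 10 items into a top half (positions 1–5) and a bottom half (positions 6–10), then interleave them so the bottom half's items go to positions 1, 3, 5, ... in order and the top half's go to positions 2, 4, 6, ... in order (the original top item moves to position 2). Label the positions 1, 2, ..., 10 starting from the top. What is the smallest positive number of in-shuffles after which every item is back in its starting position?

10

The in-shuffle permutes the 10 positions with cycle lengths [10].
Every item is home exactly when every cycle has completed a whole number of laps, i.e. after lcm(10) = 10 in-shuffles.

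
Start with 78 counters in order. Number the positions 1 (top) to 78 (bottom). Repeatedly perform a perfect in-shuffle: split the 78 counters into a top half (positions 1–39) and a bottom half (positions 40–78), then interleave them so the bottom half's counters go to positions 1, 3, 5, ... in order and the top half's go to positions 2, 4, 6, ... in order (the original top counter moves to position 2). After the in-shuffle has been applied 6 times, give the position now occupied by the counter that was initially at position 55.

Track the counter's position through each in-shuffle:
55 → 31 → 62 → 45 → 11 → 22 → 44

44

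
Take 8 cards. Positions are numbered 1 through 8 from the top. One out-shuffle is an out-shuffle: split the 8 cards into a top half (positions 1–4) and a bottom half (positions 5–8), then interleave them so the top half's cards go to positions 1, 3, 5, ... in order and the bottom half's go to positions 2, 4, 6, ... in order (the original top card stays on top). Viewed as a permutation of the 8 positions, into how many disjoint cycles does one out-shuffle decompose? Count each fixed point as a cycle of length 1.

4

Trace each unvisited position around until it returns:
(1) (2 3 5) (4 7 6) (8)
4 cycles in total.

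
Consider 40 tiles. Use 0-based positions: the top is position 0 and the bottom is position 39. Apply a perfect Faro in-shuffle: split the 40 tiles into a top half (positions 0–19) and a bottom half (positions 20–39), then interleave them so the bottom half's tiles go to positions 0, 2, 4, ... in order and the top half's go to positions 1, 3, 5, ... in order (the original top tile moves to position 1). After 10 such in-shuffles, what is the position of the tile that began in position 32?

Track the tile's position through each in-shuffle:
32 → 24 → 8 → 17 → 35 → 30 → 20 → 0 → 1 → 3 → 7

7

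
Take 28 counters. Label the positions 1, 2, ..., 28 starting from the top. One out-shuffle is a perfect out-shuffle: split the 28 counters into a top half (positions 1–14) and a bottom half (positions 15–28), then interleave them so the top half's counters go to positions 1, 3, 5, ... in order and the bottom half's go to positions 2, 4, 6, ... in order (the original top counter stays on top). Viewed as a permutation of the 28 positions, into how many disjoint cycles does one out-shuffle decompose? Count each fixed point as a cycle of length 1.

5

Trace each unvisited position around until it returns:
(1) (2 3 5 9 17 6 ... len 18) (4 7 13 25 22 16) (10 19) (28)
5 cycles in total.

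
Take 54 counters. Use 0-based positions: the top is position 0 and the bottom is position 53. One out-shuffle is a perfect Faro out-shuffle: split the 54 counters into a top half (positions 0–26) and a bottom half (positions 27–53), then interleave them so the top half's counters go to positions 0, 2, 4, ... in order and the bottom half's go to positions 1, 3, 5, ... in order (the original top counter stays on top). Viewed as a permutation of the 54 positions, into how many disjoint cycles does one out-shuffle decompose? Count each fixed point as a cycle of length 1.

3

Trace each unvisited position around until it returns:
(0) (1 2 4 8 16 32 ... len 52) (53)
3 cycles in total.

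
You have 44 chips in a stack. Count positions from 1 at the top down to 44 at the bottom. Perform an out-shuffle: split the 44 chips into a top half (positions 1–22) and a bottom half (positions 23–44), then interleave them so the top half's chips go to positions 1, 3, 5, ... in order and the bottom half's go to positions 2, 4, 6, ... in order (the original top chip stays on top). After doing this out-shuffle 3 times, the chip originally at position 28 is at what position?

2

Track the chip's position through each out-shuffle:
28 → 12 → 23 → 2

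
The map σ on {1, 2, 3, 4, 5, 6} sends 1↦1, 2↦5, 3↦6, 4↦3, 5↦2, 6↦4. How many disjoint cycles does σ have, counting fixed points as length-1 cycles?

Cycle decomposition: (1) (2 5) (3 6 4).
3 cycles.

3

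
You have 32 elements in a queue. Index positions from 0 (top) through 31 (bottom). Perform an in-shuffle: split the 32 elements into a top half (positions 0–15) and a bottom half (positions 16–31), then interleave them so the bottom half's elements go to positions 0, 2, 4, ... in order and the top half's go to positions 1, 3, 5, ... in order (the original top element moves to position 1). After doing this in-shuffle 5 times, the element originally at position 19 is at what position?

12

Track the element's position through each in-shuffle:
19 → 6 → 13 → 27 → 22 → 12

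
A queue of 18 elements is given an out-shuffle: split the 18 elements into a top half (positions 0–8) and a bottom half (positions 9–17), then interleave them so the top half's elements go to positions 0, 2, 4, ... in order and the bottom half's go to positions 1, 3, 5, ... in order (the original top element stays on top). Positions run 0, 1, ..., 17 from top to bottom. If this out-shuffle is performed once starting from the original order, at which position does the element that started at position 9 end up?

Track the element's position through each out-shuffle:
9 → 1

1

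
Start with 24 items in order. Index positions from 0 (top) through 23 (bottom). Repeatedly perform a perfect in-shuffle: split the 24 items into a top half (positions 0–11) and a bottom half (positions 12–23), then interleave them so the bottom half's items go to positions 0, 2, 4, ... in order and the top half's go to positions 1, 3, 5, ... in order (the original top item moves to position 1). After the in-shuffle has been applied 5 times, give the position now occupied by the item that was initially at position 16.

18

Track the item's position through each in-shuffle:
16 → 8 → 17 → 10 → 21 → 18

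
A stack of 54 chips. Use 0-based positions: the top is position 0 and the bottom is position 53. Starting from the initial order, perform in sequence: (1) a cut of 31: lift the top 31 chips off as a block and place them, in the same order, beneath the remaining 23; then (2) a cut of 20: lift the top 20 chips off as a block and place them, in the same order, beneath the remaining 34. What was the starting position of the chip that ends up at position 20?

Undo the operations in reverse order, starting from position 20:
  undo op 2 (cut 20): 20 ← 40
  undo op 1 (cut 31): 40 ← 17
So the chip at position 20 came from original position 17.

17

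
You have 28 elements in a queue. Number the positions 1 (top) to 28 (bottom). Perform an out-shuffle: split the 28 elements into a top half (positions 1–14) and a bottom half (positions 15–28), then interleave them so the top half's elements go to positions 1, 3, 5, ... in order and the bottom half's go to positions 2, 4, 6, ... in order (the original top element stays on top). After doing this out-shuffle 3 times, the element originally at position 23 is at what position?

Track the element's position through each out-shuffle:
23 → 18 → 8 → 15

15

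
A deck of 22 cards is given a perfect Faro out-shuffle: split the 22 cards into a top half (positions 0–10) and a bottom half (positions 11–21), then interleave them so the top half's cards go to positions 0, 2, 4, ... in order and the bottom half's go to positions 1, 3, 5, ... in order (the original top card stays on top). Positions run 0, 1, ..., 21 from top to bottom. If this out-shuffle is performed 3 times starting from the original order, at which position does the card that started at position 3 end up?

3

Track the card's position through each out-shuffle:
3 → 6 → 12 → 3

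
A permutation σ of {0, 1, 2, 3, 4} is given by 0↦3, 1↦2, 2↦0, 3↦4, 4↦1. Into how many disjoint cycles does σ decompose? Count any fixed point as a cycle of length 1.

1

Cycle decomposition: (0 3 4 1 2).
1 cycle.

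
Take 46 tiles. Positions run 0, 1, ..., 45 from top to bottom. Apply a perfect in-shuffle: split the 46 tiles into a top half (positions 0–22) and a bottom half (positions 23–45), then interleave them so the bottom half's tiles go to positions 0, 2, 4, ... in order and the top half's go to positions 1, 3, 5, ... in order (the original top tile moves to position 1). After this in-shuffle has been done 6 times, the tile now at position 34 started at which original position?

37

Work backwards from position 34, undoing one in-shuffle at a time:
34 ← 40 ← 43 ← 21 ← 10 ← 28 ← 37
So the tile now at position 34 started at position 37.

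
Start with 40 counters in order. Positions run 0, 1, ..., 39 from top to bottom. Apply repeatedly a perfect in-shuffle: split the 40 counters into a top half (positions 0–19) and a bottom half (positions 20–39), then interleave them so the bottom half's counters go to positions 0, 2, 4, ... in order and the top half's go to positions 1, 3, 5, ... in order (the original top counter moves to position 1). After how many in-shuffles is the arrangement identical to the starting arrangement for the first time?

The in-shuffle permutes the 40 positions with cycle lengths [20, 20].
Every counter is home exactly when every cycle has completed a whole number of laps, i.e. after lcm(20) = 20 in-shuffles.

20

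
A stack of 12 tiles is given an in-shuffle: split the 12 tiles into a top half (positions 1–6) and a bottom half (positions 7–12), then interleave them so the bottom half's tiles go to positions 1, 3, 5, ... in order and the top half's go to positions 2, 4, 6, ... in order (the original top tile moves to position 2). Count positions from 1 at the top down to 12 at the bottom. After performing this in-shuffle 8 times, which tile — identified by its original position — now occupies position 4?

12

Work backwards from position 4, undoing one in-shuffle at a time:
4 ← 2 ← 1 ← 7 ← 10 ← 5 ← 9 ← 11 ← 12
So the tile now at position 4 started at position 12.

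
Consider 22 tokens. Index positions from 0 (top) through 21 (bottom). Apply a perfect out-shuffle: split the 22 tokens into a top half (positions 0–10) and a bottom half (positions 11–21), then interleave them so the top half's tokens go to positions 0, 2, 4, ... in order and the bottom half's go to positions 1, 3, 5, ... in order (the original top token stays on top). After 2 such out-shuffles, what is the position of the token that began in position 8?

Track the token's position through each out-shuffle:
8 → 16 → 11

11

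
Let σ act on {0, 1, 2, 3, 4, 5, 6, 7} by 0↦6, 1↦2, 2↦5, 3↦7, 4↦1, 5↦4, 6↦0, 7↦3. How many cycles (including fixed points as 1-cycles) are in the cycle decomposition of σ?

Cycle decomposition: (0 6) (1 2 5 4) (3 7).
3 cycles.

3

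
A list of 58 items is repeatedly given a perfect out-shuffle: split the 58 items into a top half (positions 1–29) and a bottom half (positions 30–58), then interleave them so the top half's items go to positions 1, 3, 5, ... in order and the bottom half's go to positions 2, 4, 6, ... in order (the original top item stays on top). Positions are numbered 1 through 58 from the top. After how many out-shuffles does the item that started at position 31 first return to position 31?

18

Follow position 31 under repeated out-shuffles:
31 → 4 → 7 → 13 → 25 → 49 → 40 → 22 → 43 → 28 → 55 → 52 → 46 → 34 → 10 → 19 → 37 → 16 → 31
It first returns after 18 out-shuffles.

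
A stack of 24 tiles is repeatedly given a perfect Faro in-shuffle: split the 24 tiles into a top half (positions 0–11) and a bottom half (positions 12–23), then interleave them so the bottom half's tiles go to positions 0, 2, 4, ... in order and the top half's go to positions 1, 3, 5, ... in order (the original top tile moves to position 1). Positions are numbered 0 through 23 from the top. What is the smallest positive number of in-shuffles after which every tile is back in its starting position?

The in-shuffle permutes the 24 positions with cycle lengths [4, 20].
Every tile is home exactly when every cycle has completed a whole number of laps, i.e. after lcm(4, 20) = 20 in-shuffles.

20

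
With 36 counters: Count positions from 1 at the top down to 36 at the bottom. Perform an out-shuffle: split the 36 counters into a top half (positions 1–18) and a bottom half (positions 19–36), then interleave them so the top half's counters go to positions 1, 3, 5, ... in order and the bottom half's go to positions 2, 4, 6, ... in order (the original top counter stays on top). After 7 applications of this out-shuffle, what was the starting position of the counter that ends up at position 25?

Work backwards from position 25, undoing one out-shuffle at a time:
25 ← 13 ← 7 ← 4 ← 20 ← 28 ← 32 ← 34
So the counter now at position 25 started at position 34.

34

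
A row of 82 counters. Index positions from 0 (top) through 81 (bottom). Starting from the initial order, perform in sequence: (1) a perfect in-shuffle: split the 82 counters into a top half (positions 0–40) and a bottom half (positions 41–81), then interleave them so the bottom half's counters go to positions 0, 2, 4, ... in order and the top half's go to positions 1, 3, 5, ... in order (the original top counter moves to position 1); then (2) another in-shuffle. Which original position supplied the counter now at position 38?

Undo the operations in reverse order, starting from position 38:
  undo op 2 (in-shuffle, from bottom half): 38 ← 60
  undo op 1 (in-shuffle, from bottom half): 60 ← 71
So the counter at position 38 came from original position 71.

71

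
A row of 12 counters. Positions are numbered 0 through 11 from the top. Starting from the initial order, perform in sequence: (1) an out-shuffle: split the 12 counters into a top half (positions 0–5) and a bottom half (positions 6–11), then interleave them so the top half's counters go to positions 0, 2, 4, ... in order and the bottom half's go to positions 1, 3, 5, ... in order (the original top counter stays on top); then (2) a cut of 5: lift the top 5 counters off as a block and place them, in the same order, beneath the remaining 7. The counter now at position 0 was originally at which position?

8

Undo the operations in reverse order, starting from position 0:
  undo op 2 (cut 5): 0 ← 5
  undo op 1 (out-shuffle, from bottom half): 5 ← 8
So the counter at position 0 came from original position 8.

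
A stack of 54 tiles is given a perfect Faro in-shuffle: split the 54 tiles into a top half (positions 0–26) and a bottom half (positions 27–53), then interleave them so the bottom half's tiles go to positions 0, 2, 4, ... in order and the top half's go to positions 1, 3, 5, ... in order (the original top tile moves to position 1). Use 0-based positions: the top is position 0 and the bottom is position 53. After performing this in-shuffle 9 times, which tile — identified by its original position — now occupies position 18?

Work backwards from position 18, undoing one in-shuffle at a time:
18 ← 36 ← 45 ← 22 ← 38 ← 46 ← 50 ← 52 ← 53 ← 26
So the tile now at position 18 started at position 26.

26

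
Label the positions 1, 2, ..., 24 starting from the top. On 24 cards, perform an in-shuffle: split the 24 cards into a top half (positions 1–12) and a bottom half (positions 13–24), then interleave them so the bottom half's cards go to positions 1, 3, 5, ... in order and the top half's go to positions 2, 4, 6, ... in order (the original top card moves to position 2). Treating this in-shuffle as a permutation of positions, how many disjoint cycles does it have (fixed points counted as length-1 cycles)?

Trace each unvisited position around until it returns:
(1 2 4 8 16 7 ... len 20) (5 10 20 15)
2 cycles in total.

2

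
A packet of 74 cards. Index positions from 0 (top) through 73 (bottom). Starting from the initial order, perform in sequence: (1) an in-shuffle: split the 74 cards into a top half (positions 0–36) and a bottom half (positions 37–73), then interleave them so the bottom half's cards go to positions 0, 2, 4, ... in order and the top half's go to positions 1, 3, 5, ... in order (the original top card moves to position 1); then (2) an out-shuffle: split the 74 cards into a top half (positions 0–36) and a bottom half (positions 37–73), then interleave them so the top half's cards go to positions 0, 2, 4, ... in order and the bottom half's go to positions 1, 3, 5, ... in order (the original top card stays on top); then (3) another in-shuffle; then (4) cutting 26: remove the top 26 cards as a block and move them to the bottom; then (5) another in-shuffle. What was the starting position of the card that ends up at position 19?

Undo the operations in reverse order, starting from position 19:
  undo op 5 (in-shuffle, from top half): 19 ← 9
  undo op 4 (cut 26): 9 ← 35
  undo op 3 (in-shuffle, from top half): 35 ← 17
  undo op 2 (out-shuffle, from bottom half): 17 ← 45
  undo op 1 (in-shuffle, from top half): 45 ← 22
So the card at position 19 came from original position 22.

22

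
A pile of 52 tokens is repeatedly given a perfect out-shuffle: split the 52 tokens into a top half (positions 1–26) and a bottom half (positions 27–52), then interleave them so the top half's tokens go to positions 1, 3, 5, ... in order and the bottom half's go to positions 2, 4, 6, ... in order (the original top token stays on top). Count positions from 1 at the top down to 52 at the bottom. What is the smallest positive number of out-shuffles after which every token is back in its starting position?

8

The out-shuffle permutes the 52 positions with cycle lengths [1, 1, 2, 8, 8, 8, 8, 8, 8].
Every token is home exactly when every cycle has completed a whole number of laps, i.e. after lcm(1, 2, 8) = 8 out-shuffles.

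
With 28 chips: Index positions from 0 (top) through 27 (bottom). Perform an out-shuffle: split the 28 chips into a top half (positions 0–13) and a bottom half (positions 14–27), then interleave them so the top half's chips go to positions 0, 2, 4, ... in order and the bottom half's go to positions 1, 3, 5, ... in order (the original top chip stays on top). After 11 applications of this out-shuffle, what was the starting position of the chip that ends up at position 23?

Work backwards from position 23, undoing one out-shuffle at a time:
23 ← 25 ← 26 ← 13 ← 20 ← 10 ← 5 ← 16 ← 8 ← 4 ← 2 ← 1
So the chip now at position 23 started at position 1.

1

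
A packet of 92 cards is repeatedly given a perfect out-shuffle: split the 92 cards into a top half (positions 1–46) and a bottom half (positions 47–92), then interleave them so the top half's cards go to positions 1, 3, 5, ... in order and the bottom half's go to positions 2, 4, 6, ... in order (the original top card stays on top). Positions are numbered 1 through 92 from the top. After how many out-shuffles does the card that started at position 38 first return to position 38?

12

Follow position 38 under repeated out-shuffles:
38 → 75 → 58 → 24 → 47 → 2 → 3 → 5 → 9 → 17 → 33 → 65 → 38
It first returns after 12 out-shuffles.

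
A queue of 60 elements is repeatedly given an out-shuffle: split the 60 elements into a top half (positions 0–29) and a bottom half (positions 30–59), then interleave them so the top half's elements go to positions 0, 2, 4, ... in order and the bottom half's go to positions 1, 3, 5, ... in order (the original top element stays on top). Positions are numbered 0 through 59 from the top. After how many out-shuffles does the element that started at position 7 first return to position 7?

Follow position 7 under repeated out-shuffles:
7 → 14 → 28 → 56 → 53 → 47 → 35 → 11 → ... → 7 (length 58)
It first returns after 58 out-shuffles.

58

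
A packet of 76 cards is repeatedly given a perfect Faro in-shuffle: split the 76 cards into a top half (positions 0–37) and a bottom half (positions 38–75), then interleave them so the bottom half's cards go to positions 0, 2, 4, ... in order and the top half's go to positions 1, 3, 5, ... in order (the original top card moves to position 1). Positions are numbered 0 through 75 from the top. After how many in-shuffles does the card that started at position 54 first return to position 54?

Follow position 54 under repeated in-shuffles:
54 → 32 → 65 → 54
It first returns after 3 in-shuffles.

3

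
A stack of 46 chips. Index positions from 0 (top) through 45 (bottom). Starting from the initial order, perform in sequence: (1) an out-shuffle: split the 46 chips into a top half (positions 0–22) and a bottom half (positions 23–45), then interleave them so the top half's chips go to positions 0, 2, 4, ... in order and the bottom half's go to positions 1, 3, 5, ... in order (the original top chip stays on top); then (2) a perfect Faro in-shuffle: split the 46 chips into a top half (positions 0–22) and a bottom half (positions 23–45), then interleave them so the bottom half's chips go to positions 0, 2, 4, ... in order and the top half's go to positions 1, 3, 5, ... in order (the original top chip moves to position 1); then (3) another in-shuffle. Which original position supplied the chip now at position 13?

Undo the operations in reverse order, starting from position 13:
  undo op 3 (in-shuffle, from top half): 13 ← 6
  undo op 2 (in-shuffle, from bottom half): 6 ← 26
  undo op 1 (out-shuffle, from top half): 26 ← 13
So the chip at position 13 came from original position 13.

13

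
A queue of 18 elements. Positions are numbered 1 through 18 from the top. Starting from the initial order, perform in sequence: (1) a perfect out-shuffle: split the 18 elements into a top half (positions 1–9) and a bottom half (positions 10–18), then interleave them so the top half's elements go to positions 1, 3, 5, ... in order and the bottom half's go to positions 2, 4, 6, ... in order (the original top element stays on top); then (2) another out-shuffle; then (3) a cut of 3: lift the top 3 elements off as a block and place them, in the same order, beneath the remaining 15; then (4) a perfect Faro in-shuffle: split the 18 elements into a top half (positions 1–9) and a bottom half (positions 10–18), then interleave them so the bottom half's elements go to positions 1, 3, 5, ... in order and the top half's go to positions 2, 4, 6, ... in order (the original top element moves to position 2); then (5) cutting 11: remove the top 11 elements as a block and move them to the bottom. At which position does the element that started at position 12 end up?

Track the element from position 12 forward through each operation:
  after op 1 (out-shuffle): 12 → 6
  after op 2 (out-shuffle): 6 → 11
  after op 3 (cut 3): 11 → 8
  after op 4 (in-shuffle): 8 → 16
  after op 5 (cut 11): 16 → 5

5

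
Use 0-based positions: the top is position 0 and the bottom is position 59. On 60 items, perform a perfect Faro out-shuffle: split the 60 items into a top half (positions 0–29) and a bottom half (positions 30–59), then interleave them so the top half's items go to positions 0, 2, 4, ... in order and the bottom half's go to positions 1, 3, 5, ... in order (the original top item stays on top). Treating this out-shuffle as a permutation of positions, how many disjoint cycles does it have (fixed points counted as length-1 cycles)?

3

Trace each unvisited position around until it returns:
(0) (1 2 4 8 16 32 ... len 58) (59)
3 cycles in total.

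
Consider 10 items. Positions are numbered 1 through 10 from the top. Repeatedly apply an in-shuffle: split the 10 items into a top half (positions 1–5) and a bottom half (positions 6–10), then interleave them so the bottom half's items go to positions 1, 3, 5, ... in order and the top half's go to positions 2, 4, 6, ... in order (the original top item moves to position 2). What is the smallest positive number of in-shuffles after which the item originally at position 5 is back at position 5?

Follow position 5 under repeated in-shuffles:
5 → 10 → 9 → 7 → 3 → 6 → 1 → 2 → 4 → 8 → 5
It first returns after 10 in-shuffles.

10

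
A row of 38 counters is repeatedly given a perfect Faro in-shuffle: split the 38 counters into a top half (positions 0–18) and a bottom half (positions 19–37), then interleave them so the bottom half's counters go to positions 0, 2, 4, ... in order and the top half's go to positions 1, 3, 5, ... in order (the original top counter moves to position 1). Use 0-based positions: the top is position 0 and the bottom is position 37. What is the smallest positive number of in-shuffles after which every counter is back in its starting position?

The in-shuffle permutes the 38 positions with cycle lengths [2, 12, 12, 12].
Every counter is home exactly when every cycle has completed a whole number of laps, i.e. after lcm(2, 12) = 12 in-shuffles.

12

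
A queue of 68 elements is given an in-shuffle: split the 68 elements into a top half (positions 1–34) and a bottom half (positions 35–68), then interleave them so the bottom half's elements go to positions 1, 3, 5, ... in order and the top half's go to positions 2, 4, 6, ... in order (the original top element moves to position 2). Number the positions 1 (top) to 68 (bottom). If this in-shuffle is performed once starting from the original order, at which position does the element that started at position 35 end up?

1

Track the element's position through each in-shuffle:
35 → 1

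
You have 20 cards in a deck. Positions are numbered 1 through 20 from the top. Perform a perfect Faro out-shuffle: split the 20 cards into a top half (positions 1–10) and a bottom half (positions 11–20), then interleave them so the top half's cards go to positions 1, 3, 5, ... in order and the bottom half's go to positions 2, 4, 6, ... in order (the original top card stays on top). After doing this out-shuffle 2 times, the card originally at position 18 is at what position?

Track the card's position through each out-shuffle:
18 → 16 → 12

12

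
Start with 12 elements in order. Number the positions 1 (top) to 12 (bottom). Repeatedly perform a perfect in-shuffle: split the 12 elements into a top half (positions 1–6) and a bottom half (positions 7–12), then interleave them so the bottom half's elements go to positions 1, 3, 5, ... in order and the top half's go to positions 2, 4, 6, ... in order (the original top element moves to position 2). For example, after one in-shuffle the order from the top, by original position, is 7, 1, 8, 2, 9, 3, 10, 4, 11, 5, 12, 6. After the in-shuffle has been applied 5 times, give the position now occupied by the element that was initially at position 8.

Track the element's position through each in-shuffle:
8 → 3 → 6 → 12 → 11 → 9

9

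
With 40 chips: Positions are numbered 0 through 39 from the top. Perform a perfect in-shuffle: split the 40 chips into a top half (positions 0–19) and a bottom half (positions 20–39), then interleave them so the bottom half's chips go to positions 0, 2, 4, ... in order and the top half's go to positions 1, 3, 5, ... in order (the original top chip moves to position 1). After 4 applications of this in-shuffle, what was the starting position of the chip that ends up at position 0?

17

Work backwards from position 0, undoing one in-shuffle at a time:
0 ← 20 ← 30 ← 35 ← 17
So the chip now at position 0 started at position 17.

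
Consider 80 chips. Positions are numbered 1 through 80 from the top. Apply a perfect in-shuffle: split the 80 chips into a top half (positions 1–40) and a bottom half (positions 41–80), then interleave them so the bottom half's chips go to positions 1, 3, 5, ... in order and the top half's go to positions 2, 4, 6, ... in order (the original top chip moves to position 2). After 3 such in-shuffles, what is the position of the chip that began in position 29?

Track the chip's position through each in-shuffle:
29 → 58 → 35 → 70

70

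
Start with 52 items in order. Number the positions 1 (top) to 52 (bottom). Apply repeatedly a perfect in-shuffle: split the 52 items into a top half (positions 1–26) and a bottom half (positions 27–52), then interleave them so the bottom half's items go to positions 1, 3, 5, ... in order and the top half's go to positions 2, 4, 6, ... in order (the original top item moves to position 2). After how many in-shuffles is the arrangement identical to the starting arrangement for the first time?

52

The in-shuffle permutes the 52 positions with cycle lengths [52].
Every item is home exactly when every cycle has completed a whole number of laps, i.e. after lcm(52) = 52 in-shuffles.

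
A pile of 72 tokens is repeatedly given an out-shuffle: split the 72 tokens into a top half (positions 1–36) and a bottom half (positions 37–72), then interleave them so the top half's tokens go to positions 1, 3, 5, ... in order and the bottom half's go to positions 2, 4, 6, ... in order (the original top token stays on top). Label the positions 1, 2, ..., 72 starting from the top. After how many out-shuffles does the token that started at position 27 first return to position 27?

Follow position 27 under repeated out-shuffles:
27 → 53 → 34 → 67 → 62 → 52 → 32 → 63 → ... → 27 (length 35)
It first returns after 35 out-shuffles.

35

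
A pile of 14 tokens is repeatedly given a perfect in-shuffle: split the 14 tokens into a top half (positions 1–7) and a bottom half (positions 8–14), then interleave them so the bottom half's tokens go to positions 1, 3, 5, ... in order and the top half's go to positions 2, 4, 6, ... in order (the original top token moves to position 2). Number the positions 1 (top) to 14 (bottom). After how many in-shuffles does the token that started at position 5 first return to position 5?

2

Follow position 5 under repeated in-shuffles:
5 → 10 → 5
It first returns after 2 in-shuffles.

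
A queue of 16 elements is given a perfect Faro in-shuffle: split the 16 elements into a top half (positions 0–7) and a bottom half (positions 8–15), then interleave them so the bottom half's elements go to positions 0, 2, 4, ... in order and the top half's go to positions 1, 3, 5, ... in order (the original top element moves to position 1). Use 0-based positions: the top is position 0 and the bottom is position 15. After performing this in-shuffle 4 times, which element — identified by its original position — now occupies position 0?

15

Work backwards from position 0, undoing one in-shuffle at a time:
0 ← 8 ← 12 ← 14 ← 15
So the element now at position 0 started at position 15.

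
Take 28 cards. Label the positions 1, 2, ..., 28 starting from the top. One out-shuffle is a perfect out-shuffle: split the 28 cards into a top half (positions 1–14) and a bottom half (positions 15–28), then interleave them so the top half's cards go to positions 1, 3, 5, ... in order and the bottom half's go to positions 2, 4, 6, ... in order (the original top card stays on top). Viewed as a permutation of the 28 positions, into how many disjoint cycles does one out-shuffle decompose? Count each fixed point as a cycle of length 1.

Trace each unvisited position around until it returns:
(1) (2 3 5 9 17 6 ... len 18) (4 7 13 25 22 16) (10 19) (28)
5 cycles in total.

5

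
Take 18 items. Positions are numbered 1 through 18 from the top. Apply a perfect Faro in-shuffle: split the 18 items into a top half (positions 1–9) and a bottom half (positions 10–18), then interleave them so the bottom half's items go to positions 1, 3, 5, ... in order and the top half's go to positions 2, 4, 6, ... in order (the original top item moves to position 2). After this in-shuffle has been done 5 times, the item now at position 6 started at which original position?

Work backwards from position 6, undoing one in-shuffle at a time:
6 ← 3 ← 11 ← 15 ← 17 ← 18
So the item now at position 6 started at position 18.

18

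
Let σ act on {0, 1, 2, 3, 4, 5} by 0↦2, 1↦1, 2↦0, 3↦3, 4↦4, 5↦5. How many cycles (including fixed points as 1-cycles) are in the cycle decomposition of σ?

Cycle decomposition: (0 2) (1) (3) (4) (5).
5 cycles.

5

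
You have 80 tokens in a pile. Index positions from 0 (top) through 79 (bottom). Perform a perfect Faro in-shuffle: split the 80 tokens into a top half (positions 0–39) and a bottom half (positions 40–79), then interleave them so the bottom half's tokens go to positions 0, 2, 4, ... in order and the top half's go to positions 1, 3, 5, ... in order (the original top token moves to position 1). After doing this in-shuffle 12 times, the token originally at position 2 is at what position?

56

Track the token's position through each in-shuffle:
2 → 5 → 11 → 23 → 47 → 14 → 29 → 59 → 38 → 77 → 74 → 68 → 56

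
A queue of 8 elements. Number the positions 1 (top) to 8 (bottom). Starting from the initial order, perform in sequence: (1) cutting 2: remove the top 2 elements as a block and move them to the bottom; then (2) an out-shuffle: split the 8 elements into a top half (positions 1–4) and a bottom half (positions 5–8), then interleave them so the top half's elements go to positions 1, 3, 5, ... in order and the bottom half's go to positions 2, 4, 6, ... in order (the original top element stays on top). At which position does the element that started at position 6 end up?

7

Track the element from position 6 forward through each operation:
  after op 1 (cut 2): 6 → 4
  after op 2 (out-shuffle): 4 → 7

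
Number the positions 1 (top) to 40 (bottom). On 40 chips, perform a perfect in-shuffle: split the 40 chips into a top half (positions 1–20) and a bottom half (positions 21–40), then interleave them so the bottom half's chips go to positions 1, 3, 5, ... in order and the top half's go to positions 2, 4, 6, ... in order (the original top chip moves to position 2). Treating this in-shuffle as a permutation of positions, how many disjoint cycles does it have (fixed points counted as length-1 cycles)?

Trace each unvisited position around until it returns:
(1 2 4 8 16 32 ... len 20) (3 6 12 24 7 14 ... len 20)
2 cycles in total.

2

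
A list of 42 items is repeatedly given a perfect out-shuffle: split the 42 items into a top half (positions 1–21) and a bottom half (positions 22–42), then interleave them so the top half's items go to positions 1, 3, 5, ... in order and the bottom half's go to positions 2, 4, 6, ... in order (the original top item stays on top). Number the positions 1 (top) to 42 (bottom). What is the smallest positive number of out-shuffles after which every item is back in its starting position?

20

The out-shuffle permutes the 42 positions with cycle lengths [1, 1, 20, 20].
Every item is home exactly when every cycle has completed a whole number of laps, i.e. after lcm(1, 20) = 20 out-shuffles.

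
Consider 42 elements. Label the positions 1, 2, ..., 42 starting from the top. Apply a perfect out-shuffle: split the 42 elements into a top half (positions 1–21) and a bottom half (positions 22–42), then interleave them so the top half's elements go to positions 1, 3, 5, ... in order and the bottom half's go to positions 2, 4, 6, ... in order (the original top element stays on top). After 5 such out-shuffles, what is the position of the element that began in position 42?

42

Position 42 is a fixed point of every out-shuffle, so the element never moves.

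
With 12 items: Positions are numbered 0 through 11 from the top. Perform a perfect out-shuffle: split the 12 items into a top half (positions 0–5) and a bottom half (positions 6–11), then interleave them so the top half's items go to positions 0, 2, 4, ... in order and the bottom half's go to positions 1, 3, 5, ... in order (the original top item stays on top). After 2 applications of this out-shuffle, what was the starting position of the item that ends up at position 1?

Work backwards from position 1, undoing one out-shuffle at a time:
1 ← 6 ← 3
So the item now at position 1 started at position 3.

3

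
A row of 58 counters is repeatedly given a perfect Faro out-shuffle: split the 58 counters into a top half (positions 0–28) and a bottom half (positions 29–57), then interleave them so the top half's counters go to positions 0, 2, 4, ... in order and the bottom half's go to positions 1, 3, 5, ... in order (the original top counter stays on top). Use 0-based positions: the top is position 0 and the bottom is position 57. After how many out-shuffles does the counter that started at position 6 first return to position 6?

18

Follow position 6 under repeated out-shuffles:
6 → 12 → 24 → 48 → 39 → 21 → 42 → 27 → 54 → 51 → 45 → 33 → 9 → 18 → 36 → 15 → 30 → 3 → 6
It first returns after 18 out-shuffles.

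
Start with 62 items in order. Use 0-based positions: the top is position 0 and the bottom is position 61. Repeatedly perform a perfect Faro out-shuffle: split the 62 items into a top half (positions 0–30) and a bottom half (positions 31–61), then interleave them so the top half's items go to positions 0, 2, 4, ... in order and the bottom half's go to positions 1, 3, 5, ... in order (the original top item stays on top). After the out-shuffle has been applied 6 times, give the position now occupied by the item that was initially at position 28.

Track the item's position through each out-shuffle:
28 → 56 → 51 → 41 → 21 → 42 → 23

23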